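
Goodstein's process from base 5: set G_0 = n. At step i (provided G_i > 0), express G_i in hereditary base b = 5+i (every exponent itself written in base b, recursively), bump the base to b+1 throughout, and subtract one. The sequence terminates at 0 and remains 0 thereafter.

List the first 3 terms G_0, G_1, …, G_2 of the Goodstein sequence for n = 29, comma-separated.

29, 39, 51

G_0=29  [base 5] 5^2 + 4  →[5↦6]→  6^2 + 4 = 40  −1 ⇒ G_1=39
G_1=39  [base 6] 6^2 + 3  →[6↦7]→  7^2 + 3 = 52  −1 ⇒ G_2=51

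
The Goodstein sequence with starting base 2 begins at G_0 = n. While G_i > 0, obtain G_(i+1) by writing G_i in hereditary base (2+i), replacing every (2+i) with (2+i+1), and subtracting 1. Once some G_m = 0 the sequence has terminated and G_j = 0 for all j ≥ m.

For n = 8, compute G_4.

base 2: 8 = 2^(2 + 1); at 3: 3^(3 + 1) = 81; next = 80
base 3: 80 = 2·3^3 + 2·3^2 + 2·3 + 2; at 4: 2·4^4 + 2·4^2 + 2·4 + 2 = 554; next = 553
base 4: 553 = 2·4^4 + 2·4^2 + 2·4 + 1; at 5: 2·5^5 + 2·5^2 + 2·5 + 1 = 6311; next = 6310
base 5: 6310 = 2·5^5 + 2·5^2 + 2·5; at 6: 2·6^6 + 2·6^2 + 2·6 = 93396; next = 93395
base 6: 93395 = 2·6^6 + 2·6^2 + 6 + 5; at 7: 2·7^7 + 2·7^2 + 7 + 5 = 1647196; next = 1647195

93395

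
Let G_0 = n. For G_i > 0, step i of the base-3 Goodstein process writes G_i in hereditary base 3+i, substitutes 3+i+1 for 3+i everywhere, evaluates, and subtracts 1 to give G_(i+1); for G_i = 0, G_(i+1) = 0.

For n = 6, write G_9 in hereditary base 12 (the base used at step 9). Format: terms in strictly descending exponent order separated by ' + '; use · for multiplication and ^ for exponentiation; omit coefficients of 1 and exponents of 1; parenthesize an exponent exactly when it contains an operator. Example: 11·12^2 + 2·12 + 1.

3

base 3: 6 = 2·3; at 4: 2·4 = 8; next = 7
base 4: 7 = 4 + 3; at 5: 5 + 3 = 8; next = 7
base 5: 7 = 5 + 2; at 6: 6 + 2 = 8; next = 7
base 6: 7 = 6 + 1; at 7: 7 + 1 = 8; next = 7
base 7: 7 = 7; at 8: 8 = 8; next = 7
base 8: 7 = 7; at 9: 7 = 7; next = 6
base 9: 6 = 6; at 10: 6 = 6; next = 5
base 10: 5 = 5; at 11: 5 = 5; next = 4
base 11: 4 = 4; at 12: 4 = 4; next = 3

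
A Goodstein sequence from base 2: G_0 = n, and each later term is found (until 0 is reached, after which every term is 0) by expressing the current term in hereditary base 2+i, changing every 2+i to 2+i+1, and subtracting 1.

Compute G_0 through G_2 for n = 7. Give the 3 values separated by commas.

7 —HB2→ 2^2 + 2 + 1 —bump→ 3^3 + 3 + 1 = 31 —(−1)→ 30
30 —HB3→ 3^3 + 3 —bump→ 4^4 + 4 = 260 —(−1)→ 259

7, 30, 259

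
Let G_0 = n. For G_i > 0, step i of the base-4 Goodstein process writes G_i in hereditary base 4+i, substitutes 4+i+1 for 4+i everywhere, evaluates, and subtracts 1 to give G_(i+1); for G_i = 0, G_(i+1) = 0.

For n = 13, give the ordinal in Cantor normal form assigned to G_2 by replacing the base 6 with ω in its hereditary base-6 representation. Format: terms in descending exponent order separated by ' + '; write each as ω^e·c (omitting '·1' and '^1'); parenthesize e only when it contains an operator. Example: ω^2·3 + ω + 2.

ω·2 + 5

i=0: 13 = 3·4 + 1 (b=4); 4→5: 3·5 + 1 = 16; 16−1 = 15
i=1: 15 = 3·5 (b=5); 5→6: 3·6 = 18; 18−1 = 17
i=2: 17 = 2·6 + 5 (b=6); 6→7: 2·7 + 5 = 19; 19−1 = 18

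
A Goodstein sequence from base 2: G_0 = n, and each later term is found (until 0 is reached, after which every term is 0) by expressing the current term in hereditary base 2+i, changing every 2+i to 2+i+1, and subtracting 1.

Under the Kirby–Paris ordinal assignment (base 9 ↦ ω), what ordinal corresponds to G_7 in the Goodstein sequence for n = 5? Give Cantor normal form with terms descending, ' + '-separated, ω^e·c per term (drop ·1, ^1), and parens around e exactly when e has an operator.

ω^3·3 + ω^2·3 + ω·2 + 6

step 0: 5 = 2^2 + 1; sub 3 for 2: 3^3 + 1; = 28; G_1 = 28−1 = 27
step 1: 27 = 3^3; sub 4 for 3: 4^4; = 256; G_2 = 256−1 = 255
step 2: 255 = 3·4^3 + 3·4^2 + 3·4 + 3; sub 5 for 4: 3·5^3 + 3·5^2 + 3·5 + 3; = 468; G_3 = 468−1 = 467
step 3: 467 = 3·5^3 + 3·5^2 + 3·5 + 2; sub 6 for 5: 3·6^3 + 3·6^2 + 3·6 + 2; = 776; G_4 = 776−1 = 775
step 4: 775 = 3·6^3 + 3·6^2 + 3·6 + 1; sub 7 for 6: 3·7^3 + 3·7^2 + 3·7 + 1; = 1198; G_5 = 1198−1 = 1197
step 5: 1197 = 3·7^3 + 3·7^2 + 3·7; sub 8 for 7: 3·8^3 + 3·8^2 + 3·8; = 1752; G_6 = 1752−1 = 1751
step 6: 1751 = 3·8^3 + 3·8^2 + 2·8 + 7; sub 9 for 8: 3·9^3 + 3·9^2 + 2·9 + 7; = 2455; G_7 = 2455−1 = 2454
step 7: 2454 = 3·9^3 + 3·9^2 + 2·9 + 6; sub 10 for 9: 3·10^3 + 3·10^2 + 2·10 + 6; = 3326; G_8 = 3326−1 = 3325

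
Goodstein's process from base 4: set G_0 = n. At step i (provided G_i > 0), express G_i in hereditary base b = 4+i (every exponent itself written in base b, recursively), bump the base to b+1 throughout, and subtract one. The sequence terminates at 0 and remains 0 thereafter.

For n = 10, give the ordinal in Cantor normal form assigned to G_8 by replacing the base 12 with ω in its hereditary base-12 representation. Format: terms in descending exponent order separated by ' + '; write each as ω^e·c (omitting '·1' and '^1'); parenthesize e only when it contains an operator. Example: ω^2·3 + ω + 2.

ω + 1

(0) 10|_4 = 2·4 + 2 ↦ 2·5 + 2|_5 = 12 ⇒ 11
(1) 11|_5 = 2·5 + 1 ↦ 2·6 + 1|_6 = 13 ⇒ 12
(2) 12|_6 = 2·6 ↦ 2·7|_7 = 14 ⇒ 13
(3) 13|_7 = 7 + 6 ↦ 8 + 6|_8 = 14 ⇒ 13
(4) 13|_8 = 8 + 5 ↦ 9 + 5|_9 = 14 ⇒ 13
(5) 13|_9 = 9 + 4 ↦ 10 + 4|_10 = 14 ⇒ 13
(6) 13|_10 = 10 + 3 ↦ 11 + 3|_11 = 14 ⇒ 13
(7) 13|_11 = 11 + 2 ↦ 12 + 2|_12 = 14 ⇒ 13
(8) 13|_12 = 12 + 1 ↦ 13 + 1|_13 = 14 ⇒ 13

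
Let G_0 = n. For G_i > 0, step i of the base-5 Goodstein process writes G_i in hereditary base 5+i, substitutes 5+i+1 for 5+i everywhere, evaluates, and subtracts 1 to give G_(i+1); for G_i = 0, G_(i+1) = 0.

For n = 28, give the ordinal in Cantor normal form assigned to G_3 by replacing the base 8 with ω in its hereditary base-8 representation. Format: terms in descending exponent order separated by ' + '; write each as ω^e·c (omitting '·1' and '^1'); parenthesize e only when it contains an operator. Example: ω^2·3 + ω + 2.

ω^2

i=0: 28 = 5^2 + 3 (b=5); 5→6: 6^2 + 3 = 39; 39−1 = 38
i=1: 38 = 6^2 + 2 (b=6); 6→7: 7^2 + 2 = 51; 51−1 = 50
i=2: 50 = 7^2 + 1 (b=7); 7→8: 8^2 + 1 = 65; 65−1 = 64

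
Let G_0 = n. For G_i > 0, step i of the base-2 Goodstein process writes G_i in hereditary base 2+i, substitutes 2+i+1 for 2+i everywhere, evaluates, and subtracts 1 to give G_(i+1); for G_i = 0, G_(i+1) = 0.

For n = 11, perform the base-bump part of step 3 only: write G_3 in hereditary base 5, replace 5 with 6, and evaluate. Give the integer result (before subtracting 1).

279938

step 0: 11 = 2^(2 + 1) + 2 + 1; sub 3 for 2: 3^(3 + 1) + 3 + 1; = 85; G_1 = 85−1 = 84
step 1: 84 = 3^(3 + 1) + 3; sub 4 for 3: 4^(4 + 1) + 4; = 1028; G_2 = 1028−1 = 1027
step 2: 1027 = 4^(4 + 1) + 3; sub 5 for 4: 5^(5 + 1) + 3; = 15628; G_3 = 15628−1 = 15627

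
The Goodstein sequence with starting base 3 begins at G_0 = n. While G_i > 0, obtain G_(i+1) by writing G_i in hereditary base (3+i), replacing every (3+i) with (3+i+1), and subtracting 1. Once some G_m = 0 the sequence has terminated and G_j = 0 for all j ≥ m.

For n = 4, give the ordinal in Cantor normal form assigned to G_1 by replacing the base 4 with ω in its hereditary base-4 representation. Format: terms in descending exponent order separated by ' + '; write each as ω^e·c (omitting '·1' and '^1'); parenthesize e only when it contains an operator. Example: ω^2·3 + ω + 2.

G_0=4  [base 3] 3 + 1  →[3↦4]→  4 + 1 = 5  −1 ⇒ G_1=4
G_1=4  [base 4] 4  →[4↦5]→  5 = 5  −1 ⇒ G_2=4

ω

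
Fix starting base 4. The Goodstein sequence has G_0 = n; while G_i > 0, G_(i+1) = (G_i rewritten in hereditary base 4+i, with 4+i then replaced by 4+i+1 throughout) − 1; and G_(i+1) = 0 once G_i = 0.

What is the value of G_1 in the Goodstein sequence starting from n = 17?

25

G_0 = 17. HB_4(17) = 4^2 + 1. Bump = 26. G_1 = 25.
G_1 = 25. HB_5(25) = 5^2. Bump = 36. G_2 = 35.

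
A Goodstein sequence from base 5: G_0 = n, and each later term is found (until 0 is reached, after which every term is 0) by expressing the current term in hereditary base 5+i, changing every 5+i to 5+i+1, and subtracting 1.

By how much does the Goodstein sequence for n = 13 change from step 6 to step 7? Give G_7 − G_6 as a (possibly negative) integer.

G_0=13  [base 5] 2·5 + 3  →[5↦6]→  2·6 + 3 = 15  −1 ⇒ G_1=14
G_1=14  [base 6] 2·6 + 2  →[6↦7]→  2·7 + 2 = 16  −1 ⇒ G_2=15
G_2=15  [base 7] 2·7 + 1  →[7↦8]→  2·8 + 1 = 17  −1 ⇒ G_3=16
G_3=16  [base 8] 2·8  →[8↦9]→  2·9 = 18  −1 ⇒ G_4=17
G_4=17  [base 9] 9 + 8  →[9↦10]→  10 + 8 = 18  −1 ⇒ G_5=17
G_5=17  [base 10] 10 + 7  →[10↦11]→  11 + 7 = 18  −1 ⇒ G_6=17
G_6=17  [base 11] 11 + 6  →[11↦12]→  12 + 6 = 18  −1 ⇒ G_7=17

0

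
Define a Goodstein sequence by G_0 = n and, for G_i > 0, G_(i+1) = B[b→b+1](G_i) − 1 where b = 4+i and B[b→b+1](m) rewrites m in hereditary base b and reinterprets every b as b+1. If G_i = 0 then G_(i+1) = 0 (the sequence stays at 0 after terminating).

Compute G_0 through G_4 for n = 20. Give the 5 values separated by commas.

20 —HB4→ 4^2 + 4 —bump→ 5^2 + 5 = 30 —(−1)→ 29
29 —HB5→ 5^2 + 4 —bump→ 6^2 + 4 = 40 —(−1)→ 39
39 —HB6→ 6^2 + 3 —bump→ 7^2 + 3 = 52 —(−1)→ 51
51 —HB7→ 7^2 + 2 —bump→ 8^2 + 2 = 66 —(−1)→ 65

20, 29, 39, 51, 65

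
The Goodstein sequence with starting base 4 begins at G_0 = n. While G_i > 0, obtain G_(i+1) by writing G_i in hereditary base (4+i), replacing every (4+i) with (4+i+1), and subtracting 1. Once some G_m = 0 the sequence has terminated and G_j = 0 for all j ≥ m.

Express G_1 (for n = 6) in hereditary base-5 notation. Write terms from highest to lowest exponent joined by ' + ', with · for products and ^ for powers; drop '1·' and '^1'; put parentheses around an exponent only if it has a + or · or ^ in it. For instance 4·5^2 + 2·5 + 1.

5 + 1

i=0: 6 = 4 + 2 (b=4); 4→5: 5 + 2 = 7; 7−1 = 6
i=1: 6 = 5 + 1 (b=5); 5→6: 6 + 1 = 7; 7−1 = 6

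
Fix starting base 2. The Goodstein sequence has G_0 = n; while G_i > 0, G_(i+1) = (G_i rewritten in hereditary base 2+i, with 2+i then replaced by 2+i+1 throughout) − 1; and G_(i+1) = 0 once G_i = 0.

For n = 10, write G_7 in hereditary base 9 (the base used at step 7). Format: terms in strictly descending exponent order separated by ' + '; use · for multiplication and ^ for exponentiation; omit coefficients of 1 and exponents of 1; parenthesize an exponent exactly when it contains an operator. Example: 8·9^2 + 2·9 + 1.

base 2: 10 = 2^(2 + 1) + 2; at 3: 3^(3 + 1) + 3 = 84; next = 83
base 3: 83 = 3^(3 + 1) + 2; at 4: 4^(4 + 1) + 2 = 1026; next = 1025
base 4: 1025 = 4^(4 + 1) + 1; at 5: 5^(5 + 1) + 1 = 15626; next = 15625
base 5: 15625 = 5^(5 + 1); at 6: 6^(6 + 1) = 279936; next = 279935
base 6: 279935 = 5·6^6 + 5·6^5 + 5·6^4 + 5·6^3 + 5·6^2 + 5·6 + 5; at 7: 5·7^7 + 5·7^5 + 5·7^4 + 5·7^3 + 5·7^2 + 5·7 + 5 = 4215755; next = 4215754
base 7: 4215754 = 5·7^7 + 5·7^5 + 5·7^4 + 5·7^3 + 5·7^2 + 5·7 + 4; at 8: 5·8^8 + 5·8^5 + 5·8^4 + 5·8^3 + 5·8^2 + 5·8 + 4 = 84073324; next = 84073323
base 8: 84073323 = 5·8^8 + 5·8^5 + 5·8^4 + 5·8^3 + 5·8^2 + 5·8 + 3; at 9: 5·9^9 + 5·9^5 + 5·9^4 + 5·9^3 + 5·9^2 + 5·9 + 3 = 1937434593; next = 1937434592
base 9: 1937434592 = 5·9^9 + 5·9^5 + 5·9^4 + 5·9^3 + 5·9^2 + 5·9 + 2; at 10: 5·10^10 + 5·10^5 + 5·10^4 + 5·10^3 + 5·10^2 + 5·10 + 2 = 50000555552; next = 50000555551

5·9^9 + 5·9^5 + 5·9^4 + 5·9^3 + 5·9^2 + 5·9 + 2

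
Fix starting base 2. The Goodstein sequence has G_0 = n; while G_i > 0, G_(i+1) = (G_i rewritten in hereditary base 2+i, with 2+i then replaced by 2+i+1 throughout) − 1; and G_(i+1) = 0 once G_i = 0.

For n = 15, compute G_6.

base 2: 15 = 2^(2 + 1) + 2^2 + 2 + 1; at 3: 3^(3 + 1) + 3^3 + 3 + 1 = 112; next = 111
base 3: 111 = 3^(3 + 1) + 3^3 + 3; at 4: 4^(4 + 1) + 4^4 + 4 = 1284; next = 1283
base 4: 1283 = 4^(4 + 1) + 4^4 + 3; at 5: 5^(5 + 1) + 5^5 + 3 = 18753; next = 18752
base 5: 18752 = 5^(5 + 1) + 5^5 + 2; at 6: 6^(6 + 1) + 6^6 + 2 = 326594; next = 326593
base 6: 326593 = 6^(6 + 1) + 6^6 + 1; at 7: 7^(7 + 1) + 7^7 + 1 = 6588345; next = 6588344
base 7: 6588344 = 7^(7 + 1) + 7^7; at 8: 8^(8 + 1) + 8^8 = 150994944; next = 150994943
base 8: 150994943 = 8^(8 + 1) + 7·8^7 + 7·8^6 + 7·8^5 + 7·8^4 + 7·8^3 + 7·8^2 + 7·8 + 7; at 9: 9^(9 + 1) + 7·9^7 + 7·9^6 + 7·9^5 + 7·9^4 + 7·9^3 + 7·9^2 + 7·9 + 7 = 3524450281; next = 3524450280

150994943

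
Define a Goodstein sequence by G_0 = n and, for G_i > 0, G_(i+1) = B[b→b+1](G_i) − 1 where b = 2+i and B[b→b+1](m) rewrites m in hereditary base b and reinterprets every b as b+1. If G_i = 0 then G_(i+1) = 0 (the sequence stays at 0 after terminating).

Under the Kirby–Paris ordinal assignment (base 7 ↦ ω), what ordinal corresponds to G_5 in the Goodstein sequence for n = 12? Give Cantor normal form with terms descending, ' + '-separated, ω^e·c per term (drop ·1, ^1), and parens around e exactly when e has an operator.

ω^(ω + 1) + ω^2·2 + ω + 4

12 —HB2→ 2^(2 + 1) + 2^2 —bump→ 3^(3 + 1) + 3^3 = 108 —(−1)→ 107
107 —HB3→ 3^(3 + 1) + 2·3^2 + 2·3 + 2 —bump→ 4^(4 + 1) + 2·4^2 + 2·4 + 2 = 1066 —(−1)→ 1065
1065 —HB4→ 4^(4 + 1) + 2·4^2 + 2·4 + 1 —bump→ 5^(5 + 1) + 2·5^2 + 2·5 + 1 = 15686 —(−1)→ 15685
15685 —HB5→ 5^(5 + 1) + 2·5^2 + 2·5 —bump→ 6^(6 + 1) + 2·6^2 + 2·6 = 280020 —(−1)→ 280019
280019 —HB6→ 6^(6 + 1) + 2·6^2 + 6 + 5 —bump→ 7^(7 + 1) + 2·7^2 + 7 + 5 = 5764911 —(−1)→ 5764910
5764910 —HB7→ 7^(7 + 1) + 2·7^2 + 7 + 4 —bump→ 8^(8 + 1) + 2·8^2 + 8 + 4 = 134217868 —(−1)→ 134217867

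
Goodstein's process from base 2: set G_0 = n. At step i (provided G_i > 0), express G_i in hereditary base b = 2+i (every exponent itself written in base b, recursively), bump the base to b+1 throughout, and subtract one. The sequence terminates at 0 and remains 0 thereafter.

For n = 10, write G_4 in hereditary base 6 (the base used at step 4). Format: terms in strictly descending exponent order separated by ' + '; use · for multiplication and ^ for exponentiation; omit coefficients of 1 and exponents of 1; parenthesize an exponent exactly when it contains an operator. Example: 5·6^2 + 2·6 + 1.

5·6^6 + 5·6^5 + 5·6^4 + 5·6^3 + 5·6^2 + 5·6 + 5

G_0 = 10. HB_2(10) = 2^(2 + 1) + 2. Bump = 84. G_1 = 83.
G_1 = 83. HB_3(83) = 3^(3 + 1) + 2. Bump = 1026. G_2 = 1025.
G_2 = 1025. HB_4(1025) = 4^(4 + 1) + 1. Bump = 15626. G_3 = 15625.
G_3 = 15625. HB_5(15625) = 5^(5 + 1). Bump = 279936. G_4 = 279935.
G_4 = 279935. HB_6(279935) = 5·6^6 + 5·6^5 + 5·6^4 + 5·6^3 + 5·6^2 + 5·6 + 5. Bump = 4215755. G_5 = 4215754.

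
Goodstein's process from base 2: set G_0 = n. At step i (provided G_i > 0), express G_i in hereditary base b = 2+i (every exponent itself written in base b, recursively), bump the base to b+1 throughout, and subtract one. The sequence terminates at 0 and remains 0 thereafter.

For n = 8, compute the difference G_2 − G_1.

G_0 = 8. HB_2(8) = 2^(2 + 1). Bump = 81. G_1 = 80.
G_1 = 80. HB_3(80) = 2·3^3 + 2·3^2 + 2·3 + 2. Bump = 554. G_2 = 553.

473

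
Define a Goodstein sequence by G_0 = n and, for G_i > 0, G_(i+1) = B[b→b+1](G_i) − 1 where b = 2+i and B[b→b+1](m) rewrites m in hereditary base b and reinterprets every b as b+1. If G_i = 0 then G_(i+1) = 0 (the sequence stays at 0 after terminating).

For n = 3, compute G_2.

base 2: 3 = 2 + 1; at 3: 3 + 1 = 4; next = 3
base 3: 3 = 3; at 4: 4 = 4; next = 3
base 4: 3 = 3; at 5: 3 = 3; next = 2

3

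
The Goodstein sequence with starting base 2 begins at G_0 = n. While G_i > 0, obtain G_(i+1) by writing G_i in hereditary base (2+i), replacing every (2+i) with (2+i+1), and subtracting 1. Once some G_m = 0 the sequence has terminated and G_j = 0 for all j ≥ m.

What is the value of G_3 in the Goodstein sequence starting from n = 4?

60

(0) 4|_2 = 2^2 ↦ 3^3|_3 = 27 ⇒ 26
(1) 26|_3 = 2·3^2 + 2·3 + 2 ↦ 2·4^2 + 2·4 + 2|_4 = 42 ⇒ 41
(2) 41|_4 = 2·4^2 + 2·4 + 1 ↦ 2·5^2 + 2·5 + 1|_5 = 61 ⇒ 60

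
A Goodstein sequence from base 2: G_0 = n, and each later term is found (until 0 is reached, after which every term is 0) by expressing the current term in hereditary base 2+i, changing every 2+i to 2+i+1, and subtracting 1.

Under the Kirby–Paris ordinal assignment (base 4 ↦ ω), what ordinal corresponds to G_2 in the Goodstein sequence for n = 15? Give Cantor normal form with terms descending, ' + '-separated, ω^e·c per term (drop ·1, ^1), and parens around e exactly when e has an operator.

ω^(ω + 1) + ω^ω + 3

[0] 15 ≡ 2^(2 + 1) + 2^2 + 2 + 1 (base 2). Lift 3: 112. −1: 111.
[1] 111 ≡ 3^(3 + 1) + 3^3 + 3 (base 3). Lift 4: 1284. −1: 1283.
[2] 1283 ≡ 4^(4 + 1) + 4^4 + 3 (base 4). Lift 5: 18753. −1: 18752.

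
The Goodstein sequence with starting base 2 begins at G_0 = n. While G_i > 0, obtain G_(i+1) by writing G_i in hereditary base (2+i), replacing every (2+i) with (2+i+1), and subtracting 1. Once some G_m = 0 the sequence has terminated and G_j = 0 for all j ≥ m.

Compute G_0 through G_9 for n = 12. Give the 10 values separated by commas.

base 2: 12 = 2^(2 + 1) + 2^2; at 3: 3^(3 + 1) + 3^3 = 108; next = 107
base 3: 107 = 3^(3 + 1) + 2·3^2 + 2·3 + 2; at 4: 4^(4 + 1) + 2·4^2 + 2·4 + 2 = 1066; next = 1065
base 4: 1065 = 4^(4 + 1) + 2·4^2 + 2·4 + 1; at 5: 5^(5 + 1) + 2·5^2 + 2·5 + 1 = 15686; next = 15685
base 5: 15685 = 5^(5 + 1) + 2·5^2 + 2·5; at 6: 6^(6 + 1) + 2·6^2 + 2·6 = 280020; next = 280019
base 6: 280019 = 6^(6 + 1) + 2·6^2 + 6 + 5; at 7: 7^(7 + 1) + 2·7^2 + 7 + 5 = 5764911; next = 5764910
base 7: 5764910 = 7^(7 + 1) + 2·7^2 + 7 + 4; at 8: 8^(8 + 1) + 2·8^2 + 8 + 4 = 134217868; next = 134217867
base 8: 134217867 = 8^(8 + 1) + 2·8^2 + 8 + 3; at 9: 9^(9 + 1) + 2·9^2 + 9 + 3 = 3486784575; next = 3486784574
base 9: 3486784574 = 9^(9 + 1) + 2·9^2 + 9 + 2; at 10: 10^(10 + 1) + 2·10^2 + 10 + 2 = 100000000212; next = 100000000211
base 10: 100000000211 = 10^(10 + 1) + 2·10^2 + 10 + 1; at 11: 11^(11 + 1) + 2·11^2 + 11 + 1 = 3138428376975; next = 3138428376974

12, 107, 1065, 15685, 280019, 5764910, 134217867, 3486784574, 100000000211, 3138428376974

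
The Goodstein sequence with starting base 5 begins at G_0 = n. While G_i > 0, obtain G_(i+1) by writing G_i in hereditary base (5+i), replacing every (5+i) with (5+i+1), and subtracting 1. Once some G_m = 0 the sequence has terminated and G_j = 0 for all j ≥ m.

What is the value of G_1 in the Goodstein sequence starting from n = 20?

(0) 20|_5 = 4·5 ↦ 4·6|_6 = 24 ⇒ 23
(1) 23|_6 = 3·6 + 5 ↦ 3·7 + 5|_7 = 26 ⇒ 25

23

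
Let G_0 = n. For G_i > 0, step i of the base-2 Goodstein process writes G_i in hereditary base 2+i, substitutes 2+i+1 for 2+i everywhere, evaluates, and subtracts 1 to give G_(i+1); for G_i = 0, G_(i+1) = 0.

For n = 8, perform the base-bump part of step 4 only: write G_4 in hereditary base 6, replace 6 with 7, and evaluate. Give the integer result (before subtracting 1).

i=0: 8 = 2^(2 + 1) (b=2); 2→3: 3^(3 + 1) = 81; 81−1 = 80
i=1: 80 = 2·3^3 + 2·3^2 + 2·3 + 2 (b=3); 3→4: 2·4^4 + 2·4^2 + 2·4 + 2 = 554; 554−1 = 553
i=2: 553 = 2·4^4 + 2·4^2 + 2·4 + 1 (b=4); 4→5: 2·5^5 + 2·5^2 + 2·5 + 1 = 6311; 6311−1 = 6310
i=3: 6310 = 2·5^5 + 2·5^2 + 2·5 (b=5); 5→6: 2·6^6 + 2·6^2 + 2·6 = 93396; 93396−1 = 93395
i=4: 93395 = 2·6^6 + 2·6^2 + 6 + 5 (b=6); 6→7: 2·7^7 + 2·7^2 + 7 + 5 = 1647196; 1647196−1 = 1647195

1647196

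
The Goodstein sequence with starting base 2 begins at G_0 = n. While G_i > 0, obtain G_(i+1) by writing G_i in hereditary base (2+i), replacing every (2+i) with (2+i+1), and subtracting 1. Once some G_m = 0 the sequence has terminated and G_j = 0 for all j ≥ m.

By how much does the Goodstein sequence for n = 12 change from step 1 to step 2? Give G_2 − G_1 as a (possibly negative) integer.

958

G_0=12  [base 2] 2^(2 + 1) + 2^2  →[2↦3]→  3^(3 + 1) + 3^3 = 108  −1 ⇒ G_1=107
G_1=107  [base 3] 3^(3 + 1) + 2·3^2 + 2·3 + 2  →[3↦4]→  4^(4 + 1) + 2·4^2 + 2·4 + 2 = 1066  −1 ⇒ G_2=1065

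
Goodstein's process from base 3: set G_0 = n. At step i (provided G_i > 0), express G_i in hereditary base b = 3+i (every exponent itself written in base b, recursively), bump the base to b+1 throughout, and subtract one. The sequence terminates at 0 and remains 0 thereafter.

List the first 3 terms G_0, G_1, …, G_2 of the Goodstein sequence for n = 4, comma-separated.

4, 4, 4

4 —HB3→ 3 + 1 —bump→ 4 + 1 = 5 —(−1)→ 4
4 —HB4→ 4 —bump→ 5 = 5 —(−1)→ 4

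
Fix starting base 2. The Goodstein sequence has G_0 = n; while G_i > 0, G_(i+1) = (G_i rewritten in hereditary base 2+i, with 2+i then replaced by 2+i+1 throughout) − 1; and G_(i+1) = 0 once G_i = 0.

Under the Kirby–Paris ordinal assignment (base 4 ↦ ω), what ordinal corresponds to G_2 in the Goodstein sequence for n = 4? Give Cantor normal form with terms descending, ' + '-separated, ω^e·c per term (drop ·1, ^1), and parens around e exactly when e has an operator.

ω^2·2 + ω·2 + 1

i=0: 4 = 2^2 (b=2); 2→3: 3^3 = 27; 27−1 = 26
i=1: 26 = 2·3^2 + 2·3 + 2 (b=3); 3→4: 2·4^2 + 2·4 + 2 = 42; 42−1 = 41
i=2: 41 = 2·4^2 + 2·4 + 1 (b=4); 4→5: 2·5^2 + 2·5 + 1 = 61; 61−1 = 60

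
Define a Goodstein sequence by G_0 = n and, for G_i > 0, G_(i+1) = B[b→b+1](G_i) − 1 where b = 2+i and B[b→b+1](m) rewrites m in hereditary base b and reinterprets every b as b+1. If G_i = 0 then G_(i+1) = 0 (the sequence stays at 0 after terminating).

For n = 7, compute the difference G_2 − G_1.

229

G_0=7  [base 2] 2^2 + 2 + 1  →[2↦3]→  3^3 + 3 + 1 = 31  −1 ⇒ G_1=30
G_1=30  [base 3] 3^3 + 3  →[3↦4]→  4^4 + 4 = 260  −1 ⇒ G_2=259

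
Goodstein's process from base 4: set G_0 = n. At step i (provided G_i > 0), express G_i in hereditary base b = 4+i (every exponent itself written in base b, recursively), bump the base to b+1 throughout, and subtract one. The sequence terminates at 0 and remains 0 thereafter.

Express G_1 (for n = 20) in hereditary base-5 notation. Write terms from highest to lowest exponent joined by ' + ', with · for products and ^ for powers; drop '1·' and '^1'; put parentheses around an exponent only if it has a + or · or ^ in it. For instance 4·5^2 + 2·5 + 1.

i=0: 20 = 4^2 + 4 (b=4); 4→5: 5^2 + 5 = 30; 30−1 = 29
i=1: 29 = 5^2 + 4 (b=5); 5→6: 6^2 + 4 = 40; 40−1 = 39

5^2 + 4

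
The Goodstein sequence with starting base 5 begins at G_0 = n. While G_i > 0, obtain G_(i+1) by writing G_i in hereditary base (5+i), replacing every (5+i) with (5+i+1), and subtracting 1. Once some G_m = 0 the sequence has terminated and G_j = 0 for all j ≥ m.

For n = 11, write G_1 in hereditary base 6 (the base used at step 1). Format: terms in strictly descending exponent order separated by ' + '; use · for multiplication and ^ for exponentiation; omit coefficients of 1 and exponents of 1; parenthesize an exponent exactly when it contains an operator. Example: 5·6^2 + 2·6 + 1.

(0) 11|_5 = 2·5 + 1 ↦ 2·6 + 1|_6 = 13 ⇒ 12
(1) 12|_6 = 2·6 ↦ 2·7|_7 = 14 ⇒ 13

2·6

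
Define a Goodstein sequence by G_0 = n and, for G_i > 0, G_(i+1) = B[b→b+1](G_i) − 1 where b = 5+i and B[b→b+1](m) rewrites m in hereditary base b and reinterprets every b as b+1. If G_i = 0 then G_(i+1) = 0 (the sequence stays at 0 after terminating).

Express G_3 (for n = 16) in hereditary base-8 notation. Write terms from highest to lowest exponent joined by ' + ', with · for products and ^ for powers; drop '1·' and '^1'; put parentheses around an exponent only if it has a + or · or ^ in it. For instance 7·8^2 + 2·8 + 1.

2·8 + 5

(0) 16|_5 = 3·5 + 1 ↦ 3·6 + 1|_6 = 19 ⇒ 18
(1) 18|_6 = 3·6 ↦ 3·7|_7 = 21 ⇒ 20
(2) 20|_7 = 2·7 + 6 ↦ 2·8 + 6|_8 = 22 ⇒ 21
(3) 21|_8 = 2·8 + 5 ↦ 2·9 + 5|_9 = 23 ⇒ 22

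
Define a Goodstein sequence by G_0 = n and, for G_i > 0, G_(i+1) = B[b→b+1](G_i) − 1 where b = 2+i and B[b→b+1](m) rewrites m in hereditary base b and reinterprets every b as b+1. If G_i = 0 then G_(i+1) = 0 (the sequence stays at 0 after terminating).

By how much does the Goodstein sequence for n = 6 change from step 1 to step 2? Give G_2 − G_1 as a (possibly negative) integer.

228

step 0: 6 = 2^2 + 2; sub 3 for 2: 3^3 + 3; = 30; G_1 = 30−1 = 29
step 1: 29 = 3^3 + 2; sub 4 for 3: 4^4 + 2; = 258; G_2 = 258−1 = 257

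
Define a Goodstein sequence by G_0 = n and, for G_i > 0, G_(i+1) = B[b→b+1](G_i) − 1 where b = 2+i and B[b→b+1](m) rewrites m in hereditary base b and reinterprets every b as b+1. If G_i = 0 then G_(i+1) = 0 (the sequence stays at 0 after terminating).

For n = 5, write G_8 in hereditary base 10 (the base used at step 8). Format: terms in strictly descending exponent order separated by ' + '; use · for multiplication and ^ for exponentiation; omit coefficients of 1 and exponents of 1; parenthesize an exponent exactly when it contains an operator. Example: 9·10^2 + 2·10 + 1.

3·10^3 + 3·10^2 + 2·10 + 5

step 0: 5 = 2^2 + 1; sub 3 for 2: 3^3 + 1; = 28; G_1 = 28−1 = 27
step 1: 27 = 3^3; sub 4 for 3: 4^4; = 256; G_2 = 256−1 = 255
step 2: 255 = 3·4^3 + 3·4^2 + 3·4 + 3; sub 5 for 4: 3·5^3 + 3·5^2 + 3·5 + 3; = 468; G_3 = 468−1 = 467
step 3: 467 = 3·5^3 + 3·5^2 + 3·5 + 2; sub 6 for 5: 3·6^3 + 3·6^2 + 3·6 + 2; = 776; G_4 = 776−1 = 775
step 4: 775 = 3·6^3 + 3·6^2 + 3·6 + 1; sub 7 for 6: 3·7^3 + 3·7^2 + 3·7 + 1; = 1198; G_5 = 1198−1 = 1197
step 5: 1197 = 3·7^3 + 3·7^2 + 3·7; sub 8 for 7: 3·8^3 + 3·8^2 + 3·8; = 1752; G_6 = 1752−1 = 1751
step 6: 1751 = 3·8^3 + 3·8^2 + 2·8 + 7; sub 9 for 8: 3·9^3 + 3·9^2 + 2·9 + 7; = 2455; G_7 = 2455−1 = 2454
step 7: 2454 = 3·9^3 + 3·9^2 + 2·9 + 6; sub 10 for 9: 3·10^3 + 3·10^2 + 2·10 + 6; = 3326; G_8 = 3326−1 = 3325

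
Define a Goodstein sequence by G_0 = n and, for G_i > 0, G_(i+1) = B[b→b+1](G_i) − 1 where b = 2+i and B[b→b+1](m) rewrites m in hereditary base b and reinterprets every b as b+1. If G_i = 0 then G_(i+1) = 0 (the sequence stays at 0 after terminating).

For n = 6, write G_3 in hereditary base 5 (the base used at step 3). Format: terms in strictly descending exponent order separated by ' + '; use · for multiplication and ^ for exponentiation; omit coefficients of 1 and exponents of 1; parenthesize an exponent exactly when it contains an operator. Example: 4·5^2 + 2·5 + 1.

5^5

i=0: 6 = 2^2 + 2 (b=2); 2→3: 3^3 + 3 = 30; 30−1 = 29
i=1: 29 = 3^3 + 2 (b=3); 3→4: 4^4 + 2 = 258; 258−1 = 257
i=2: 257 = 4^4 + 1 (b=4); 4→5: 5^5 + 1 = 3126; 3126−1 = 3125
i=3: 3125 = 5^5 (b=5); 5→6: 6^6 = 46656; 46656−1 = 46655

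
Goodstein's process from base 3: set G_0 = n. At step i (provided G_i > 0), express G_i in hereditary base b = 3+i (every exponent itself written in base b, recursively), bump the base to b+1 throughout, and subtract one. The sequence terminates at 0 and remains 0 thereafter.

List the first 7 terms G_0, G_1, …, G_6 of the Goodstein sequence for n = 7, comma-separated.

7, 8, 9, 9, 9, 9, 9

base 3: 7 = 2·3 + 1; at 4: 2·4 + 1 = 9; next = 8
base 4: 8 = 2·4; at 5: 2·5 = 10; next = 9
base 5: 9 = 5 + 4; at 6: 6 + 4 = 10; next = 9
base 6: 9 = 6 + 3; at 7: 7 + 3 = 10; next = 9
base 7: 9 = 7 + 2; at 8: 8 + 2 = 10; next = 9
base 8: 9 = 8 + 1; at 9: 9 + 1 = 10; next = 9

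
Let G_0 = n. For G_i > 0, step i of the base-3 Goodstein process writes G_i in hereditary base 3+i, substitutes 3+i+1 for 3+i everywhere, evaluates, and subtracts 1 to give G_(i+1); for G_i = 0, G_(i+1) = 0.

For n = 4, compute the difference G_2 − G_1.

(0) 4|_3 = 3 + 1 ↦ 4 + 1|_4 = 5 ⇒ 4
(1) 4|_4 = 4 ↦ 5|_5 = 5 ⇒ 4

0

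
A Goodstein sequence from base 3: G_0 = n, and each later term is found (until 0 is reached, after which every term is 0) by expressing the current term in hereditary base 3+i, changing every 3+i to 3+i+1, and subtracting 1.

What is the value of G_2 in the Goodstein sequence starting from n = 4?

G_0 = 4. HB_3(4) = 3 + 1. Bump = 5. G_1 = 4.
G_1 = 4. HB_4(4) = 4. Bump = 5. G_2 = 4.
G_2 = 4. HB_5(4) = 4. Bump = 4. G_3 = 3.

4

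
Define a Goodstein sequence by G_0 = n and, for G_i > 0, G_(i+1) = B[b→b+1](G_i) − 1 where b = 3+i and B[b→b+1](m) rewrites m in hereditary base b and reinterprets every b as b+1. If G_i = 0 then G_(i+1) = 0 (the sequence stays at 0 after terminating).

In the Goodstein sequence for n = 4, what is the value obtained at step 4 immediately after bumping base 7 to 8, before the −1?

2

step 0: 4 = 3 + 1; sub 4 for 3: 4 + 1; = 5; G_1 = 5−1 = 4
step 1: 4 = 4; sub 5 for 4: 5; = 5; G_2 = 5−1 = 4
step 2: 4 = 4; sub 6 for 5: 4; = 4; G_3 = 4−1 = 3
step 3: 3 = 3; sub 7 for 6: 3; = 3; G_4 = 3−1 = 2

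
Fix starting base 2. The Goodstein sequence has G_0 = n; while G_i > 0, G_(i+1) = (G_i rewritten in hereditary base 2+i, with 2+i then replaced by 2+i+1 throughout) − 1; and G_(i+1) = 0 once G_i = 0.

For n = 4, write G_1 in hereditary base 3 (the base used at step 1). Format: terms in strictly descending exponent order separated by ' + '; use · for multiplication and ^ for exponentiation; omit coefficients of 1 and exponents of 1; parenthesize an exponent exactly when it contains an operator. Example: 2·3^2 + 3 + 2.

2·3^2 + 2·3 + 2

i=0: 4 = 2^2 (b=2); 2→3: 3^3 = 27; 27−1 = 26
i=1: 26 = 2·3^2 + 2·3 + 2 (b=3); 3→4: 2·4^2 + 2·4 + 2 = 42; 42−1 = 41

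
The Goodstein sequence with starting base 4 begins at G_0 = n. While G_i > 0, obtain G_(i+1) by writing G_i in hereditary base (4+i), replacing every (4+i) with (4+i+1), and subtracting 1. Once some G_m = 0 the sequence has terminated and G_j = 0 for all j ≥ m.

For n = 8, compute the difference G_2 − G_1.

0

[0] 8 ≡ 2·4 (base 4). Lift 5: 10. −1: 9.
[1] 9 ≡ 5 + 4 (base 5). Lift 6: 10. −1: 9.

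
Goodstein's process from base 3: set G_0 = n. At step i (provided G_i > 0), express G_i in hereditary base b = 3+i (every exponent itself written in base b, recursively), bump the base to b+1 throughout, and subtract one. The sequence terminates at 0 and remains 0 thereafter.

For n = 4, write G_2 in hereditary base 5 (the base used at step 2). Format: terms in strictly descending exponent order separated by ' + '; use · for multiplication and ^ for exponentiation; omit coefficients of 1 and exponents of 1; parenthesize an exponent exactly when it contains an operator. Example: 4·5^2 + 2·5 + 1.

base 3: 4 = 3 + 1; at 4: 4 + 1 = 5; next = 4
base 4: 4 = 4; at 5: 5 = 5; next = 4
base 5: 4 = 4; at 6: 4 = 4; next = 3

4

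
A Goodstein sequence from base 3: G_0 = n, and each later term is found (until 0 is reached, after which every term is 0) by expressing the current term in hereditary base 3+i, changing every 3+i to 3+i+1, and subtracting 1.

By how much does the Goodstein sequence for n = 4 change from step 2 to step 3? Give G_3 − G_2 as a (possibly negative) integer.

G_0=4  [base 3] 3 + 1  →[3↦4]→  4 + 1 = 5  −1 ⇒ G_1=4
G_1=4  [base 4] 4  →[4↦5]→  5 = 5  −1 ⇒ G_2=4
G_2=4  [base 5] 4  →[5↦6]→  4 = 4  −1 ⇒ G_3=3

-1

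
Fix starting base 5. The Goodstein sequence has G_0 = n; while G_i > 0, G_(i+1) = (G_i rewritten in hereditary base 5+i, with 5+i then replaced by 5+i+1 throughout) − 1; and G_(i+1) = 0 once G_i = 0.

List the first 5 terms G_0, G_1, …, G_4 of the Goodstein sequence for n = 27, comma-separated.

[0] 27 ≡ 5^2 + 2 (base 5). Lift 6: 38. −1: 37.
[1] 37 ≡ 6^2 + 1 (base 6). Lift 7: 50. −1: 49.
[2] 49 ≡ 7^2 (base 7). Lift 8: 64. −1: 63.
[3] 63 ≡ 7·8 + 7 (base 8). Lift 9: 70. −1: 69.

27, 37, 49, 63, 69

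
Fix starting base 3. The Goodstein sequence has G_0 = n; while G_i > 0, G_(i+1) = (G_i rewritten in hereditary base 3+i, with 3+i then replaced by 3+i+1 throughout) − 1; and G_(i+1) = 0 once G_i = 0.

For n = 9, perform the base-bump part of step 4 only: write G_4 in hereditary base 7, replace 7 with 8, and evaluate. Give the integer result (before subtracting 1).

base 3: 9 = 3^2; at 4: 4^2 = 16; next = 15
base 4: 15 = 3·4 + 3; at 5: 3·5 + 3 = 18; next = 17
base 5: 17 = 3·5 + 2; at 6: 3·6 + 2 = 20; next = 19
base 6: 19 = 3·6 + 1; at 7: 3·7 + 1 = 22; next = 21
base 7: 21 = 3·7; at 8: 3·8 = 24; next = 23

24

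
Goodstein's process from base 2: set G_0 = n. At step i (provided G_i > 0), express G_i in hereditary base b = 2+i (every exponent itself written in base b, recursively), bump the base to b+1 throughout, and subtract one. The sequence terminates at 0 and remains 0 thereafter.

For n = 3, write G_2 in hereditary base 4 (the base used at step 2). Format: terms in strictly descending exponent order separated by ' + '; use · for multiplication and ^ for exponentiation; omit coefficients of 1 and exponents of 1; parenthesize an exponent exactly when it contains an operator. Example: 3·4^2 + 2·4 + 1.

3

(0) 3|_2 = 2 + 1 ↦ 3 + 1|_3 = 4 ⇒ 3
(1) 3|_3 = 3 ↦ 4|_4 = 4 ⇒ 3
(2) 3|_4 = 3 ↦ 3|_5 = 3 ⇒ 2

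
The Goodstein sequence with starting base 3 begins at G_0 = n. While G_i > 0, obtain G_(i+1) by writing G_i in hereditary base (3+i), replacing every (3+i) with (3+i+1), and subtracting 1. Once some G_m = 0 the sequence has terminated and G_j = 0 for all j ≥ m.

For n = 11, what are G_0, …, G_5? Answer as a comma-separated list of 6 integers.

11, 17, 25, 35, 39, 43

step 0: 11 = 3^2 + 2; sub 4 for 3: 4^2 + 2; = 18; G_1 = 18−1 = 17
step 1: 17 = 4^2 + 1; sub 5 for 4: 5^2 + 1; = 26; G_2 = 26−1 = 25
step 2: 25 = 5^2; sub 6 for 5: 6^2; = 36; G_3 = 36−1 = 35
step 3: 35 = 5·6 + 5; sub 7 for 6: 5·7 + 5; = 40; G_4 = 40−1 = 39
step 4: 39 = 5·7 + 4; sub 8 for 7: 5·8 + 4; = 44; G_5 = 44−1 = 43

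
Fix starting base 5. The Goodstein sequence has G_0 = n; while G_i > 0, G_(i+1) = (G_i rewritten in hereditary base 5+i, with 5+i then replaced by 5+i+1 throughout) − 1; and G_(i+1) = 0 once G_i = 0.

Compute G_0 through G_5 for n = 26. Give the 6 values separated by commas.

[0] 26 ≡ 5^2 + 1 (base 5). Lift 6: 37. −1: 36.
[1] 36 ≡ 6^2 (base 6). Lift 7: 49. −1: 48.
[2] 48 ≡ 6·7 + 6 (base 7). Lift 8: 54. −1: 53.
[3] 53 ≡ 6·8 + 5 (base 8). Lift 9: 59. −1: 58.
[4] 58 ≡ 6·9 + 4 (base 9). Lift 10: 64. −1: 63.

26, 36, 48, 53, 58, 63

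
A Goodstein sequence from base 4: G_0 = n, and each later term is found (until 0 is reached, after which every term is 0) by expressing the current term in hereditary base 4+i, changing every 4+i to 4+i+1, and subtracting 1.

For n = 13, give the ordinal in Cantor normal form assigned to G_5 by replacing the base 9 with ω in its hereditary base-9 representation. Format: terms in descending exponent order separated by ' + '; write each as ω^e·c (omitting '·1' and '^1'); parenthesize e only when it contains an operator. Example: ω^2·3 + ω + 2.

ω·2 + 2

i=0: 13 = 3·4 + 1 (b=4); 4→5: 3·5 + 1 = 16; 16−1 = 15
i=1: 15 = 3·5 (b=5); 5→6: 3·6 = 18; 18−1 = 17
i=2: 17 = 2·6 + 5 (b=6); 6→7: 2·7 + 5 = 19; 19−1 = 18
i=3: 18 = 2·7 + 4 (b=7); 7→8: 2·8 + 4 = 20; 20−1 = 19
i=4: 19 = 2·8 + 3 (b=8); 8→9: 2·9 + 3 = 21; 21−1 = 20
i=5: 20 = 2·9 + 2 (b=9); 9→10: 2·10 + 2 = 22; 22−1 = 21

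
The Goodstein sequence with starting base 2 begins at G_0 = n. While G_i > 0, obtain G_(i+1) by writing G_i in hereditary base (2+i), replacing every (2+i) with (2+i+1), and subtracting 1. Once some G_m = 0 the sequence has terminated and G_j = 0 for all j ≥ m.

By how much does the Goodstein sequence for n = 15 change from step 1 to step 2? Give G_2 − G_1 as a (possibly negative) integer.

1172

(0) 15|_2 = 2^(2 + 1) + 2^2 + 2 + 1 ↦ 3^(3 + 1) + 3^3 + 3 + 1|_3 = 112 ⇒ 111
(1) 111|_3 = 3^(3 + 1) + 3^3 + 3 ↦ 4^(4 + 1) + 4^4 + 4|_4 = 1284 ⇒ 1283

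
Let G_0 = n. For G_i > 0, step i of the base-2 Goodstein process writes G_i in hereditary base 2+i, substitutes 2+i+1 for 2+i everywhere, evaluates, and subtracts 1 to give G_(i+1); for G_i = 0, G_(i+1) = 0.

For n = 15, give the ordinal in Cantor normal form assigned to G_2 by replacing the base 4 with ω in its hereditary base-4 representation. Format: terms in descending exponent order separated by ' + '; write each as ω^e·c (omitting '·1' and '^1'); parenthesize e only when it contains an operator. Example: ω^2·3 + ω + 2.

15 —HB2→ 2^(2 + 1) + 2^2 + 2 + 1 —bump→ 3^(3 + 1) + 3^3 + 3 + 1 = 112 —(−1)→ 111
111 —HB3→ 3^(3 + 1) + 3^3 + 3 —bump→ 4^(4 + 1) + 4^4 + 4 = 1284 —(−1)→ 1283
1283 —HB4→ 4^(4 + 1) + 4^4 + 3 —bump→ 5^(5 + 1) + 5^5 + 3 = 18753 —(−1)→ 18752

ω^(ω + 1) + ω^ω + 3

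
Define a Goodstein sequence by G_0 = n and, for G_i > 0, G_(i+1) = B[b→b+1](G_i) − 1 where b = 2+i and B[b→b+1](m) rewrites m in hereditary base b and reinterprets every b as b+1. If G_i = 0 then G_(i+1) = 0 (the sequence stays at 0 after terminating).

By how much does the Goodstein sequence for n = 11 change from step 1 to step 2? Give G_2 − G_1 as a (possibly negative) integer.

i=0: 11 = 2^(2 + 1) + 2 + 1 (b=2); 2→3: 3^(3 + 1) + 3 + 1 = 85; 85−1 = 84
i=1: 84 = 3^(3 + 1) + 3 (b=3); 3→4: 4^(4 + 1) + 4 = 1028; 1028−1 = 1027

943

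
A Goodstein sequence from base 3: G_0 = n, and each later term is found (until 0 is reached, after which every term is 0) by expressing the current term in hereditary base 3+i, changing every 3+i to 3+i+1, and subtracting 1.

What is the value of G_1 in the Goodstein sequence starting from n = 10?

16

base 3: 10 = 3^2 + 1; at 4: 4^2 + 1 = 17; next = 16
base 4: 16 = 4^2; at 5: 5^2 = 25; next = 24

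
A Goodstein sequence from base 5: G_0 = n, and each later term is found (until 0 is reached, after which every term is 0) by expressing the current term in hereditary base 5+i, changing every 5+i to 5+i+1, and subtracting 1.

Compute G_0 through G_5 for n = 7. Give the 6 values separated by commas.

(0) 7|_5 = 5 + 2 ↦ 6 + 2|_6 = 8 ⇒ 7
(1) 7|_6 = 6 + 1 ↦ 7 + 1|_7 = 8 ⇒ 7
(2) 7|_7 = 7 ↦ 8|_8 = 8 ⇒ 7
(3) 7|_8 = 7 ↦ 7|_9 = 7 ⇒ 6
(4) 6|_9 = 6 ↦ 6|_10 = 6 ⇒ 5

7, 7, 7, 7, 6, 5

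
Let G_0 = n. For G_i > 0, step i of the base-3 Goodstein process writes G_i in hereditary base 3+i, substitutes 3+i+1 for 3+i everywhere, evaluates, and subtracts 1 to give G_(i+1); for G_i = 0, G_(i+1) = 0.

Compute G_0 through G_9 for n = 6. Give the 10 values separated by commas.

(0) 6|_3 = 2·3 ↦ 2·4|_4 = 8 ⇒ 7
(1) 7|_4 = 4 + 3 ↦ 5 + 3|_5 = 8 ⇒ 7
(2) 7|_5 = 5 + 2 ↦ 6 + 2|_6 = 8 ⇒ 7
(3) 7|_6 = 6 + 1 ↦ 7 + 1|_7 = 8 ⇒ 7
(4) 7|_7 = 7 ↦ 8|_8 = 8 ⇒ 7
(5) 7|_8 = 7 ↦ 7|_9 = 7 ⇒ 6
(6) 6|_9 = 6 ↦ 6|_10 = 6 ⇒ 5
(7) 5|_10 = 5 ↦ 5|_11 = 5 ⇒ 4
(8) 4|_11 = 4 ↦ 4|_12 = 4 ⇒ 3

6, 7, 7, 7, 7, 7, 6, 5, 4, 3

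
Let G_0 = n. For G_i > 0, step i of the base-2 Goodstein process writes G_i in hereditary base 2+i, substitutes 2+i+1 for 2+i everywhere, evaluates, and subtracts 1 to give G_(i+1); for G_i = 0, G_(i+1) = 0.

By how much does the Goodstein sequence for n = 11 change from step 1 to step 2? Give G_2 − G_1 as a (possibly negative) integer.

943

(0) 11|_2 = 2^(2 + 1) + 2 + 1 ↦ 3^(3 + 1) + 3 + 1|_3 = 85 ⇒ 84
(1) 84|_3 = 3^(3 + 1) + 3 ↦ 4^(4 + 1) + 4|_4 = 1028 ⇒ 1027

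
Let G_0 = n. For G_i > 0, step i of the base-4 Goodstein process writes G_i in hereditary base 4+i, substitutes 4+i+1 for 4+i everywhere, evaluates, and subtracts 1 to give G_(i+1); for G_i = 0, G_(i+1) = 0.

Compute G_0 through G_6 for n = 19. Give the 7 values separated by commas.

step 0: 19 = 4^2 + 3; sub 5 for 4: 5^2 + 3; = 28; G_1 = 28−1 = 27
step 1: 27 = 5^2 + 2; sub 6 for 5: 6^2 + 2; = 38; G_2 = 38−1 = 37
step 2: 37 = 6^2 + 1; sub 7 for 6: 7^2 + 1; = 50; G_3 = 50−1 = 49
step 3: 49 = 7^2; sub 8 for 7: 8^2; = 64; G_4 = 64−1 = 63
step 4: 63 = 7·8 + 7; sub 9 for 8: 7·9 + 7; = 70; G_5 = 70−1 = 69
step 5: 69 = 7·9 + 6; sub 10 for 9: 7·10 + 6; = 76; G_6 = 76−1 = 75

19, 27, 37, 49, 63, 69, 75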